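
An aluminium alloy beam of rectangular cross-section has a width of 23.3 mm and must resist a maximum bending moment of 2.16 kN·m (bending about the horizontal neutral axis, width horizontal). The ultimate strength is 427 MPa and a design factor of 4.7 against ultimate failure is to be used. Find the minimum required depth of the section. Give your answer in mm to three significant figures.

h = 78.2 mm

σ_allow = 427/4.7 = 90.85 MPa.
For a rectangular section σ = 6M/(bh²), so h² = 6M/(b σ_allow) = 6×2160000/(23.3×90.85) = 6122 mm².
h = 78.25 mm.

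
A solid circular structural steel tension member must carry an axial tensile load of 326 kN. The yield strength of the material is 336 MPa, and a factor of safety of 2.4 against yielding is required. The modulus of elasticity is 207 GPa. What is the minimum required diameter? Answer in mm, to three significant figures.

d = 54.5 mm

Allowable stress σ_allow = 336/2.4 = 140.0 MPa.
Required area A = F/σ_allow = 326000/140.0 = 2329 mm².
A = πd²/4 → d = √(4A/π) = 54.45 mm.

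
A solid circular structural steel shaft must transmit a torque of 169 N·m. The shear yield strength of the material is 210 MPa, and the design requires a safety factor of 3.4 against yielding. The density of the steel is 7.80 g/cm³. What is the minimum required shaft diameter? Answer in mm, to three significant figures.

Allowable shear stress τ_allow = 210/3.4 = 61.76 MPa.
For a solid shaft τ = 16T/(πd³), so d³ = 16T/(π τ_allow) = 16×169000/(π×61.76) = 13940 mm³.
d = (13940)^(1/3) = 24.06 mm.

d = 24.1 mm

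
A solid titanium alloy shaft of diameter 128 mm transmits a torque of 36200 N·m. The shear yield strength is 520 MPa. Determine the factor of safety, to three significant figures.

n = 5.91

τ = 16T/(πd³) = 16×3.6200×10^7/(π×128³) = 87.91 MPa.
n = τ_limit/τ = 520/87.91 = 5.915.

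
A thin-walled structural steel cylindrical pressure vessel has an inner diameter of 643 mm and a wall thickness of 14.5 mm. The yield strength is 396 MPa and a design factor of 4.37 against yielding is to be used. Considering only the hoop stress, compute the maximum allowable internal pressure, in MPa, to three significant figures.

p_allow = 4.09 MPa

σ_allow = 396/4.37 = 90.62 MPa.
σ_h = pD/(2t) → p_allow = 2σ_allow t/D = 2×90.62×14.5/643 = 4.087 MPa.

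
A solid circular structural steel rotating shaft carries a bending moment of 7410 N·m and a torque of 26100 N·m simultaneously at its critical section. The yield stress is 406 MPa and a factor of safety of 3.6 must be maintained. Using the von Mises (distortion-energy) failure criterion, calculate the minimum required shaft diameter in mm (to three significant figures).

d = 129 mm

σ_allow = σ_y/n = 406/3.6 = 112.8 MPa.
For a solid shaft σ_b = 32M/(πd³) and τ = 16T/(πd³), so the von Mises stress is σ' = (16/πd³)·√(4M²+3T²).
√(4M²+3T²) = √(4×(7.410×10^6)² + 3×(2.610×10^7)²) = 4.757×10^7 N·mm.
d³ = 16×4.757×10^7/(π×112.8) = 2.148×10^6 mm³.
d = 129.0 mm.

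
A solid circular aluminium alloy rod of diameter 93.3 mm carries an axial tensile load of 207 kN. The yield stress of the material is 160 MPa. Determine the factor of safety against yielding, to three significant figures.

A = πd²/4 = 6837 mm².
σ = F/A = 207000/6837 = 30.28 MPa.
n = 160/30.28 = 5.284.

n = 5.28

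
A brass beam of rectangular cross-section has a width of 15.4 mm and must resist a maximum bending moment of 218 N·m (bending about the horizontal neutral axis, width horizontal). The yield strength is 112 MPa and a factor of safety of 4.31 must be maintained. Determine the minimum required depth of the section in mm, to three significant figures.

h = 57.2 mm

σ_allow = 112/4.31 = 25.99 MPa.
For a rectangular section σ = 6M/(bh²), so h² = 6M/(b σ_allow) = 6×218000/(15.4×25.99) = 3268 mm².
h = 57.17 mm.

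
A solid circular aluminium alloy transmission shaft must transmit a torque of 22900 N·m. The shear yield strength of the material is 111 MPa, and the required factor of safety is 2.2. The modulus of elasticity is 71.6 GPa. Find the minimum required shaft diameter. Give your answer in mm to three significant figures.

d = 132 mm

Allowable shear stress τ_allow = 111/2.2 = 50.45 MPa.
For a solid shaft τ = 16T/(πd³), so d³ = 16T/(π τ_allow) = 16×2.2900×10^7/(π×50.45) = 2.312×10^6 mm³.
d = (2.312×10^6)^(1/3) = 132.2 mm.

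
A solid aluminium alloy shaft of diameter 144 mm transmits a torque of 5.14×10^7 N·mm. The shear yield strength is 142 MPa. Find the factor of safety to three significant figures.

n = 1.62

τ = 16T/(πd³) = 16×5.1400×10^7/(π×144³) = 87.67 MPa.
n = τ_limit/τ = 142/87.67 = 1.620.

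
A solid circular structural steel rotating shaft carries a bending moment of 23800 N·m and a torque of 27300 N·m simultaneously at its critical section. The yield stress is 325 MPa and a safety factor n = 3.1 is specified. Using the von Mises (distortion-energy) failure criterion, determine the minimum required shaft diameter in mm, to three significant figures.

d = 148 mm

σ_allow = σ_y/n = 325/3.1 = 104.8 MPa.
For a solid shaft σ_b = 32M/(πd³) and τ = 16T/(πd³), so the von Mises stress is σ' = (16/πd³)·√(4M²+3T²).
√(4M²+3T²) = √(4×(2.380×10^7)² + 3×(2.730×10^7)²) = 6.709×10^7 N·mm.
d³ = 16×6.709×10^7/(π×104.8) = 3.259×10^6 mm³.
d = 148.3 mm.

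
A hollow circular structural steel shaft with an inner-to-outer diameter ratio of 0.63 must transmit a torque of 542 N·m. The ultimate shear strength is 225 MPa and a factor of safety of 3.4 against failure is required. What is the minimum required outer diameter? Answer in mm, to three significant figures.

τ_allow = 225/3.4 = 66.18 MPa.
For a hollow shaft τ = 16T/[πd_o³(1−k⁴)] with k = 0.63, so 1−k⁴ = 0.8425.
d_o³ = 16T/[π τ_allow (1−k⁴)] = 16×542000/(π×66.18×0.8425) = 49510 mm³.
d_o = 36.72 mm.

d_o = 36.7 mm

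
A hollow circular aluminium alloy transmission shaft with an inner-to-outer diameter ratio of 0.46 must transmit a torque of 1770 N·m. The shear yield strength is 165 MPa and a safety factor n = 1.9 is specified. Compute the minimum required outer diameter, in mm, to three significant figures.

d_o = 47.7 mm

τ_allow = 165/1.9 = 86.84 MPa.
For a hollow shaft τ = 16T/[πd_o³(1−k⁴)] with k = 0.46, so 1−k⁴ = 0.9552.
d_o³ = 16T/[π τ_allow (1−k⁴)] = 16×1770000/(π×86.84×0.9552) = 108700 mm³.
d_o = 47.72 mm.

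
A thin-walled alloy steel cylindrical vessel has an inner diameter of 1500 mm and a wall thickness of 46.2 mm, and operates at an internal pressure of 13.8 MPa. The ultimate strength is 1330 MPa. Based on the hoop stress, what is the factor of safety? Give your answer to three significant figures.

n = 5.94

σ_h = pD/(2t) = 13.8×1500/(2×46.2) = 224.0 MPa.
n = 1330/224.0 = 5.937.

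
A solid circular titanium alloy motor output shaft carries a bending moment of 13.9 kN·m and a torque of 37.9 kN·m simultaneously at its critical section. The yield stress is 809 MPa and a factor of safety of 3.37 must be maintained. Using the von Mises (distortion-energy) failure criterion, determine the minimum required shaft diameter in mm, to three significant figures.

d = 115 mm

σ_allow = σ_y/n = 809/3.37 = 240.1 MPa.
For a solid shaft σ_b = 32M/(πd³) and τ = 16T/(πd³), so the von Mises stress is σ' = (16/πd³)·√(4M²+3T²).
√(4M²+3T²) = √(4×(1.390×10^7)² + 3×(3.790×10^7)²) = 7.129×10^7 N·mm.
d³ = 16×7.129×10^7/(π×240.1) = 1.512×10^6 mm³.
d = 114.8 mm.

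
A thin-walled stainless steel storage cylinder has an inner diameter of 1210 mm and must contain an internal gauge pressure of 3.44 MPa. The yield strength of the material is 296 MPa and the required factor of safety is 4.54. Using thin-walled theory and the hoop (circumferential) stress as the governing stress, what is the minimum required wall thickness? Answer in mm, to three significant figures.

t = 31.9 mm

σ_allow = 296/4.54 = 65.20 MPa.
Hoop stress σ_h = pD/(2t), so t = pD/(2σ_allow) = 3.44×1210/(2×65.20) = 31.92 mm.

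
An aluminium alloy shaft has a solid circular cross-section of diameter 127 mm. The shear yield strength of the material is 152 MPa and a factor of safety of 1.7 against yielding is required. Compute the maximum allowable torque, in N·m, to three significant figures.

T_allow = 36000 N·m

τ_allow = 152/1.7 = 89.41 MPa.
For a solid shaft T_allow = τ_allow·πd³/16; πd³/16 = π×127³/16 = 402200 mm³.
T_allow = 89.41×402200 = 3.596×10^7 N·mm = 35960 N·m.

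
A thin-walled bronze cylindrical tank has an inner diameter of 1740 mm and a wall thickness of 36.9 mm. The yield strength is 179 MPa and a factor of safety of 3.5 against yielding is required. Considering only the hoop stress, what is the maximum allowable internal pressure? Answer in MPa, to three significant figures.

p_allow = 2.17 MPa

σ_allow = 179/3.5 = 51.14 MPa.
σ_h = pD/(2t) → p_allow = 2σ_allow t/D = 2×51.14×36.9/1740 = 2.169 MPa.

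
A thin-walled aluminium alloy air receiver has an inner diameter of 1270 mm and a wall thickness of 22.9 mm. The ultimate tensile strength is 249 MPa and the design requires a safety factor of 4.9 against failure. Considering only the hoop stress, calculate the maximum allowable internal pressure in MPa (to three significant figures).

σ_allow = 249/4.9 = 50.82 MPa.
σ_h = pD/(2t) → p_allow = 2σ_allow t/D = 2×50.82×22.9/1270 = 1.833 MPa.

p_allow = 1.83 MPa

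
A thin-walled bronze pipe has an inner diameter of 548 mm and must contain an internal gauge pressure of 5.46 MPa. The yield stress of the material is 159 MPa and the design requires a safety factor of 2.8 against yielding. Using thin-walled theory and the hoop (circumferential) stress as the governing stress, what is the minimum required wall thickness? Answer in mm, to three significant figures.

t = 26.3 mm

σ_allow = 159/2.8 = 56.79 MPa.
Hoop stress σ_h = pD/(2t), so t = pD/(2σ_allow) = 5.46×548/(2×56.79) = 26.35 mm.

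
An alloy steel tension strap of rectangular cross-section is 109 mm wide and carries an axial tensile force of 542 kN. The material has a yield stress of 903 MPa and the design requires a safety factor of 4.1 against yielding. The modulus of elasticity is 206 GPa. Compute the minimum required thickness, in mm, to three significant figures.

t = 22.6 mm

σ_allow = 903/4.1 = 220.2 MPa.
Required area A = F/σ_allow = 542000/220.2 = 2461 mm².
t = A/w = 2461/109 = 22.58 mm.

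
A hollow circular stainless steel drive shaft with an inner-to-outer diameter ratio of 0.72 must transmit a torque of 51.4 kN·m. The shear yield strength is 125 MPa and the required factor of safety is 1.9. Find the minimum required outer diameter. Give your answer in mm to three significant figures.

d_o = 176 mm

τ_allow = 125/1.9 = 65.79 MPa.
For a hollow shaft τ = 16T/[πd_o³(1−k⁴)] with k = 0.72, so 1−k⁴ = 0.7313.
d_o³ = 16T/[π τ_allow (1−k⁴)] = 16×5.1400×10^7/(π×65.79×0.7313) = 5.441×10^6 mm³.
d_o = 175.9 mm.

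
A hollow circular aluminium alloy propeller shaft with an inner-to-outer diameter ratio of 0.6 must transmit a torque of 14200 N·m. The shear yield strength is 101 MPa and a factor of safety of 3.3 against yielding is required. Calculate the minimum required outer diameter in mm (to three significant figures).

τ_allow = 101/3.3 = 30.61 MPa.
For a hollow shaft τ = 16T/[πd_o³(1−k⁴)] with k = 0.6, so 1−k⁴ = 0.8704.
d_o³ = 16T/[π τ_allow (1−k⁴)] = 16×1.4200×10^7/(π×30.61×0.8704) = 2.715×10^6 mm³.
d_o = 139.5 mm.

d_o = 140 mm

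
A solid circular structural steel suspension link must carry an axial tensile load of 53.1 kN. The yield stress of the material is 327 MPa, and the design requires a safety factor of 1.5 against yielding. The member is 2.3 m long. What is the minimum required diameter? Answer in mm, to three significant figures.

d = 17.6 mm

Allowable stress σ_allow = 327/1.5 = 218.0 MPa.
Required area A = F/σ_allow = 53100/218.0 = 243.6 mm².
A = πd²/4 → d = √(4A/π) = 17.61 mm.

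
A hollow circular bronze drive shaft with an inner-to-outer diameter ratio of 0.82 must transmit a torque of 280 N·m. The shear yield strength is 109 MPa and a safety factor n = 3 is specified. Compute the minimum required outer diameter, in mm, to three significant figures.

τ_allow = 109/3 = 36.33 MPa.
For a hollow shaft τ = 16T/[πd_o³(1−k⁴)] with k = 0.82, so 1−k⁴ = 0.5479.
d_o³ = 16T/[π τ_allow (1−k⁴)] = 16×280000/(π×36.33×0.5479) = 71640 mm³.
d_o = 41.53 mm.

d_o = 41.5 mm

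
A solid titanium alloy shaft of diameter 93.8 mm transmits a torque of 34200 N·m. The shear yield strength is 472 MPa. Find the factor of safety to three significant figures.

n = 2.24

τ = 16T/(πd³) = 16×3.4200×10^7/(π×93.8³) = 211.1 MPa.
n = τ_limit/τ = 472/211.1 = 2.236.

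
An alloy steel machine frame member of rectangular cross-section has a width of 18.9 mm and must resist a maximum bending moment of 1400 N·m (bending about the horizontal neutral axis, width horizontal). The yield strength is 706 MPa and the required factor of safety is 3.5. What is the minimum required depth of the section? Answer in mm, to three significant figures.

σ_allow = 706/3.5 = 201.7 MPa.
For a rectangular section σ = 6M/(bh²), so h² = 6M/(b σ_allow) = 6×1400000/(18.9×201.7) = 2203 mm².
h = 46.94 mm.

h = 46.9 mm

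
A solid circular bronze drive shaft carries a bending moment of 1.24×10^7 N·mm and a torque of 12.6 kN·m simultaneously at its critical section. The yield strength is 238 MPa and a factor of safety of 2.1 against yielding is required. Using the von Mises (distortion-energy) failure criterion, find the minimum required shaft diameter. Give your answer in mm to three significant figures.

d = 114 mm

σ_allow = σ_y/n = 238/2.1 = 113.3 MPa.
For a solid shaft σ_b = 32M/(πd³) and τ = 16T/(πd³), so the von Mises stress is σ' = (16/πd³)·√(4M²+3T²).
√(4M²+3T²) = √(4×(1.240×10^7)² + 3×(1.260×10^7)²) = 3.304×10^7 N·mm.
d³ = 16×3.304×10^7/(π×113.3) = 1.485×10^6 mm³.
d = 114.1 mm.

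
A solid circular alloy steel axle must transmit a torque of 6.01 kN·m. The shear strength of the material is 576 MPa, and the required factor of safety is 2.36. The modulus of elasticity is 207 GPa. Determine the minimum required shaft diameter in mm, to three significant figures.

Allowable shear stress τ_allow = 576/2.36 = 244.1 MPa.
For a solid shaft τ = 16T/(πd³), so d³ = 16T/(π τ_allow) = 16×6010000/(π×244.1) = 125400 mm³.
d = (125400)^(1/3) = 50.05 mm.

d = 50.1 mm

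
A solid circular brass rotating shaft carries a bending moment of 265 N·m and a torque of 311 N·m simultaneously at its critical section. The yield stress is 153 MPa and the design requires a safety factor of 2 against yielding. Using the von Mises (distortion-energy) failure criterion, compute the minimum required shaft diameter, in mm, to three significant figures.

σ_allow = σ_y/n = 153/2 = 76.50 MPa.
For a solid shaft σ_b = 32M/(πd³) and τ = 16T/(πd³), so the von Mises stress is σ' = (16/πd³)·√(4M²+3T²).
√(4M²+3T²) = √(4×(265000)² + 3×(311000)²) = 755700 N·mm.
d³ = 16×755700/(π×76.50) = 50310 mm³.
d = 36.92 mm.

d = 36.9 mm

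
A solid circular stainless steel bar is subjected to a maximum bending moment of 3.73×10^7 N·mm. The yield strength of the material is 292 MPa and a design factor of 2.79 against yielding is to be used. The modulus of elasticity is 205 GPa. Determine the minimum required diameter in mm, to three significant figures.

d = 154 mm

σ_allow = 292/2.79 = 104.7 MPa.
For a solid circular section σ = 32M/(πd³), so d³ = 32M/(π σ_allow) = 32×3.7300×10^7/(π×104.7) = 3.630×10^6 mm³.
d = 153.7 mm.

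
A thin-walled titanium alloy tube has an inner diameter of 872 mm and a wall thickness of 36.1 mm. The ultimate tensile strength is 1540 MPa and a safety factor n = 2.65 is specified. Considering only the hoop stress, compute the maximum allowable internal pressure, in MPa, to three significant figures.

σ_allow = 1540/2.65 = 581.1 MPa.
σ_h = pD/(2t) → p_allow = 2σ_allow t/D = 2×581.1×36.1/872 = 48.12 MPa.

p_allow = 48.1 MPa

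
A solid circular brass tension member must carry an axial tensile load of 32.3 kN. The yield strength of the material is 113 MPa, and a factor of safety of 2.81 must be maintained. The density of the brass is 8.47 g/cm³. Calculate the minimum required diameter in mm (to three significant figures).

d = 32.0 mm

Allowable stress σ_allow = 113/2.81 = 40.21 MPa.
Required area A = F/σ_allow = 32300/40.21 = 803.2 mm².
A = πd²/4 → d = √(4A/π) = 31.98 mm.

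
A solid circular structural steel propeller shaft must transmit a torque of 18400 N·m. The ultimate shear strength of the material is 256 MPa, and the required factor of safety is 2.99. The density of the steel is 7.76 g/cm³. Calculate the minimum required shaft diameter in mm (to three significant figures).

Allowable shear stress τ_allow = 256/2.99 = 85.62 MPa.
For a solid shaft τ = 16T/(πd³), so d³ = 16T/(π τ_allow) = 16×1.8400×10^7/(π×85.62) = 1.095×10^6 mm³.
d = (1.095×10^6)^(1/3) = 103.1 mm.

d = 103 mm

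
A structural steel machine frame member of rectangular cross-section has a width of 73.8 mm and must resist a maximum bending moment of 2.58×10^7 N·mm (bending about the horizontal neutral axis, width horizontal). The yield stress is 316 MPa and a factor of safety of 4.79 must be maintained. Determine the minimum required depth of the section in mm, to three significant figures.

h = 178 mm

σ_allow = 316/4.79 = 65.97 MPa.
For a rectangular section σ = 6M/(bh²), so h² = 6M/(b σ_allow) = 6×2.5800×10^7/(73.8×65.97) = 31800 mm².
h = 178.3 mm.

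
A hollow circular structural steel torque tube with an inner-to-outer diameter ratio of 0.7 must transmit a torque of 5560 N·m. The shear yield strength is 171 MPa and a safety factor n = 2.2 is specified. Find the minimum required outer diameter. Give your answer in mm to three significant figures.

d_o = 78.3 mm

τ_allow = 171/2.2 = 77.73 MPa.
For a hollow shaft τ = 16T/[πd_o³(1−k⁴)] with k = 0.7, so 1−k⁴ = 0.7599.
d_o³ = 16T/[π τ_allow (1−k⁴)] = 16×5560000/(π×77.73×0.7599) = 479400 mm³.
d_o = 78.27 mm.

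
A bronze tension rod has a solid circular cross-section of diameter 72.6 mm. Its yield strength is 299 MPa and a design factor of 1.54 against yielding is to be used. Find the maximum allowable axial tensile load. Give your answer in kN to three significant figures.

F_allow = 804 kN

σ_allow = 299/1.54 = 194.2 MPa.
A = πd²/4 = π×72.6²/4 = 4140 mm².
F_allow = σ_allow × A = 194.2×4140 = 803700 N.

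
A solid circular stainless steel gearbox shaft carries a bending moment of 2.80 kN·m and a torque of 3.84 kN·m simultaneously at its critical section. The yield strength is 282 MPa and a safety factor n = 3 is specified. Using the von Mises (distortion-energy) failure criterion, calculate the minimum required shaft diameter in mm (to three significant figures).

σ_allow = σ_y/n = 282/3 = 94.00 MPa.
For a solid shaft σ_b = 32M/(πd³) and τ = 16T/(πd³), so the von Mises stress is σ' = (16/πd³)·√(4M²+3T²).
√(4M²+3T²) = √(4×(2.800×10^6)² + 3×(3.840×10^6)²) = 8.695×10^6 N·mm.
d³ = 16×8.695×10^6/(π×94.00) = 471100 mm³.
d = 77.81 mm.

d = 77.8 mm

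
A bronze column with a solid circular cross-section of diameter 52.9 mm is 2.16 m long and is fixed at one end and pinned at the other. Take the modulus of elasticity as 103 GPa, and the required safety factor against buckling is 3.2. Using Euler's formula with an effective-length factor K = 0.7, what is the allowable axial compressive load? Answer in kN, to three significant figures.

P_allow = 53.4 kN

I = πd⁴/64 = π×52.9⁴/64 = 384400 mm⁴.
Effective length L_e = KL = 0.7×2.16 m = 1512 mm.
Euler critical load P_cr = π²EI/L_e² = π²×103000×384400/1512² = 170900 N.
P_allow = P_cr/n = 170900/3.2 = 53420 N.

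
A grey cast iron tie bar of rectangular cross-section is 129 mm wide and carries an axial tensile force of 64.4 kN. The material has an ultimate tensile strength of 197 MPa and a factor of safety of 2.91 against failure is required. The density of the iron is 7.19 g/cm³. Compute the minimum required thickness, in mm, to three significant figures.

σ_allow = 197/2.91 = 67.70 MPa.
Required area A = F/σ_allow = 64400/67.70 = 951.3 mm².
t = A/w = 951.3/129 = 7.374 mm.

t = 7.37 mm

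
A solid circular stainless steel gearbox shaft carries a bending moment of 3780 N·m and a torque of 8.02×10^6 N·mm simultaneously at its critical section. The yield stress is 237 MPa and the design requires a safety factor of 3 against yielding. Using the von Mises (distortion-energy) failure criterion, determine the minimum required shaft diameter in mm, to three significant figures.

d = 101 mm

σ_allow = σ_y/n = 237/3 = 79.00 MPa.
For a solid shaft σ_b = 32M/(πd³) and τ = 16T/(πd³), so the von Mises stress is σ' = (16/πd³)·√(4M²+3T²).
√(4M²+3T²) = √(4×(3.780×10^6)² + 3×(8.020×10^6)²) = 1.582×10^7 N·mm.
d³ = 16×1.582×10^7/(π×79.00) = 1.020×10^6 mm³.
d = 100.6 mm.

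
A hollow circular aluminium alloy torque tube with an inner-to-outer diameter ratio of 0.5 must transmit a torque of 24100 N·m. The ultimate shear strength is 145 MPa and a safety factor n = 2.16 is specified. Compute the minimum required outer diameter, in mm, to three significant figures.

d_o = 125 mm

τ_allow = 145/2.16 = 67.13 MPa.
For a hollow shaft τ = 16T/[πd_o³(1−k⁴)] with k = 0.5, so 1−k⁴ = 0.9375.
d_o³ = 16T/[π τ_allow (1−k⁴)] = 16×2.4100×10^7/(π×67.13×0.9375) = 1.950×10^6 mm³.
d_o = 124.9 mm.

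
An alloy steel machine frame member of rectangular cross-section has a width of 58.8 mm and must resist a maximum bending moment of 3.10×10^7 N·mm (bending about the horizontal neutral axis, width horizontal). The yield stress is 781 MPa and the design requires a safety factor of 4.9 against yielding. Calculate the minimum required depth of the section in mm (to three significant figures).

σ_allow = 781/4.9 = 159.4 MPa.
For a rectangular section σ = 6M/(bh²), so h² = 6M/(b σ_allow) = 6×3.1000×10^7/(58.8×159.4) = 19850 mm².
h = 140.9 mm.

h = 141 mm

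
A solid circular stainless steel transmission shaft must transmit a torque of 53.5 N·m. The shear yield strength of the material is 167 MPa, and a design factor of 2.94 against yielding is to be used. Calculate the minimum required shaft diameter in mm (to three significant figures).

Allowable shear stress τ_allow = 167/2.94 = 56.80 MPa.
For a solid shaft τ = 16T/(πd³), so d³ = 16T/(π τ_allow) = 16×53500/(π×56.80) = 4797 mm³.
d = (4797)^(1/3) = 16.86 mm.

d = 16.9 mm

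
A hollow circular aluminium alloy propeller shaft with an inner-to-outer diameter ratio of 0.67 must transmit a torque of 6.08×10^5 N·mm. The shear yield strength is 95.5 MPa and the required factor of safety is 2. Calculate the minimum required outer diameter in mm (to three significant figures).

d_o = 43.3 mm

τ_allow = 95.5/2 = 47.75 MPa.
For a hollow shaft τ = 16T/[πd_o³(1−k⁴)] with k = 0.67, so 1−k⁴ = 0.7985.
d_o³ = 16T/[π τ_allow (1−k⁴)] = 16×608000/(π×47.75×0.7985) = 81210 mm³.
d_o = 43.31 mm.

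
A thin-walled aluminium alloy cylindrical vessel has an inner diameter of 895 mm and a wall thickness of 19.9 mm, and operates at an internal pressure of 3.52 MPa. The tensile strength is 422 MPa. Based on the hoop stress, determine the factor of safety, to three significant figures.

σ_h = pD/(2t) = 3.52×895/(2×19.9) = 79.16 MPa.
n = 422/79.16 = 5.331.

n = 5.33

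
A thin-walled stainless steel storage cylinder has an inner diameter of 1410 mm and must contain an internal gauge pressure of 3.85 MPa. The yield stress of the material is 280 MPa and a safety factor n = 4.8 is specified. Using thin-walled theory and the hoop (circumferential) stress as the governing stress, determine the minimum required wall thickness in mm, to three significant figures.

t = 46.5 mm

σ_allow = 280/4.8 = 58.33 MPa.
Hoop stress σ_h = pD/(2t), so t = pD/(2σ_allow) = 3.85×1410/(2×58.33) = 46.53 mm.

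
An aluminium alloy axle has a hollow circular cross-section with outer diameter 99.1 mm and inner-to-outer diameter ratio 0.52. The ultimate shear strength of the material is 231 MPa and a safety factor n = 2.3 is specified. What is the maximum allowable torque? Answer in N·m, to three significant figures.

T_allow = 17800 N·m

τ_allow = 231/2.3 = 100.4 MPa.
For a hollow shaft T_allow = τ_allow·πd_o³(1−k⁴)/16 with 1−k⁴ = 0.9269, so πd_o³(1−k⁴)/16 = 177100 mm³.
T_allow = 100.4×177100 = 1.779×10^7 N·mm = 17790 N·m.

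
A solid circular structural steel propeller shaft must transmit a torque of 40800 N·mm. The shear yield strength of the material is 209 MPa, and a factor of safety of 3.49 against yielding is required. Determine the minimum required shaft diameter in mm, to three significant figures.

d = 15.1 mm

Allowable shear stress τ_allow = 209/3.49 = 59.89 MPa.
For a solid shaft τ = 16T/(πd³), so d³ = 16T/(π τ_allow) = 16×40800/(π×59.89) = 3470 mm³.
d = (3470)^(1/3) = 15.14 mm.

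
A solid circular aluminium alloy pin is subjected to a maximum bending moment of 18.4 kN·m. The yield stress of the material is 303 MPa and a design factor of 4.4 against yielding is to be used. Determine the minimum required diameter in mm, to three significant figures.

σ_allow = 303/4.4 = 68.86 MPa.
For a solid circular section σ = 32M/(πd³), so d³ = 32M/(π σ_allow) = 32×1.8400×10^7/(π×68.86) = 2.722×10^6 mm³.
d = 139.6 mm.

d = 140 mm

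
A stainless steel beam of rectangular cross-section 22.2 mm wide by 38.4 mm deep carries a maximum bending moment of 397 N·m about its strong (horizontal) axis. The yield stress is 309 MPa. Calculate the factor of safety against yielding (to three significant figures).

n = 4.25

Section modulus S = bh²/6 = 22.2×38.4²/6 = 5456 mm³.
σ = M/S = 397000/5456 = 72.77 MPa.
n = 309/72.77 = 4.247.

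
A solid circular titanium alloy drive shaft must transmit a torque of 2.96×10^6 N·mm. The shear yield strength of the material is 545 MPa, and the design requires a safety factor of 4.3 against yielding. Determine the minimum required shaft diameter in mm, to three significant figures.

Allowable shear stress τ_allow = 545/4.3 = 126.7 MPa.
For a solid shaft τ = 16T/(πd³), so d³ = 16T/(π τ_allow) = 16×2960000/(π×126.7) = 118900 mm³.
d = (118900)^(1/3) = 49.18 mm.

d = 49.2 mm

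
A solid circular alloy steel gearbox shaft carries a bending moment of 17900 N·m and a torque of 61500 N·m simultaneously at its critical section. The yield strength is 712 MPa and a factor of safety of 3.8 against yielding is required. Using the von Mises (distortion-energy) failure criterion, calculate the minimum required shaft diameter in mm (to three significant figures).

σ_allow = σ_y/n = 712/3.8 = 187.4 MPa.
For a solid shaft σ_b = 32M/(πd³) and τ = 16T/(πd³), so the von Mises stress is σ' = (16/πd³)·√(4M²+3T²).
√(4M²+3T²) = √(4×(1.790×10^7)² + 3×(6.150×10^7)²) = 1.124×10^8 N·mm.
d³ = 16×1.124×10^8/(π×187.4) = 3.055×10^6 mm³.
d = 145.1 mm.

d = 145 mm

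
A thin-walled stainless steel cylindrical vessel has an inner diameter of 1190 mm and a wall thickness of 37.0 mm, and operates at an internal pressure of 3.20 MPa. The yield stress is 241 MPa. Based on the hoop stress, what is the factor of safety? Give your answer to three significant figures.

n = 4.68

σ_h = pD/(2t) = 3.20×1190/(2×37.0) = 51.46 MPa.
n = 241/51.46 = 4.683.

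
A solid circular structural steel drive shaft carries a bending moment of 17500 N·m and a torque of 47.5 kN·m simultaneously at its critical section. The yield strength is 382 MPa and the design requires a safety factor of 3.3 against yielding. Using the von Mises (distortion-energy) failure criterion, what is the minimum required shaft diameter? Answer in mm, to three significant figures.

σ_allow = σ_y/n = 382/3.3 = 115.8 MPa.
For a solid shaft σ_b = 32M/(πd³) and τ = 16T/(πd³), so the von Mises stress is σ' = (16/πd³)·√(4M²+3T²).
√(4M²+3T²) = √(4×(1.750×10^7)² + 3×(4.750×10^7)²) = 8.941×10^7 N·mm.
d³ = 16×8.941×10^7/(π×115.8) = 3.934×10^6 mm³.
d = 157.9 mm.

d = 158 mm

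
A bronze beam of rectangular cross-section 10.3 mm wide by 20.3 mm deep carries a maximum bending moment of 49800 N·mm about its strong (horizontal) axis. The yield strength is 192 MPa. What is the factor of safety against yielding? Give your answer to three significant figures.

n = 2.73

Section modulus S = bh²/6 = 10.3×20.3²/6 = 707.4 mm³.
σ = M/S = 49800/707.4 = 70.40 MPa.
n = 192/70.40 = 2.727.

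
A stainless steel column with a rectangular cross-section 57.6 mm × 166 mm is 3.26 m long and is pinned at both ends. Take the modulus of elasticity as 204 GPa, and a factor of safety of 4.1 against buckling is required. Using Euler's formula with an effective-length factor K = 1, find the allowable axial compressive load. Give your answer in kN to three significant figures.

P_allow = 122 kN

Buckling occurs about the weak axis: I_min = h·b³/12 = 166×57.6³/12 = 2.644×10^6 mm⁴ (b = 57.6 mm is the smaller dimension).
Effective length L_e = KL = 1×3.26 m = 3260 mm.
Euler critical load P_cr = π²EI/L_e² = π²×204000×2.644×10^6/3260² = 500800 N.
P_allow = P_cr/n = 500800/4.1 = 122200 N.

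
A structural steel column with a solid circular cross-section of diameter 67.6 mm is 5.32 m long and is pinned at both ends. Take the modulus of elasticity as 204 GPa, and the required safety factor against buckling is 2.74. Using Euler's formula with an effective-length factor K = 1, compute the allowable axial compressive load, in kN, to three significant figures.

I = πd⁴/64 = π×67.6⁴/64 = 1.025×10^6 mm⁴.
Effective length L_e = KL = 1×5.32 m = 5320 mm.
Euler critical load P_cr = π²EI/L_e² = π²×204000×1.025×10^6/5320² = 72920 N.
P_allow = P_cr/n = 72920/2.74 = 26610 N.

P_allow = 26.6 kN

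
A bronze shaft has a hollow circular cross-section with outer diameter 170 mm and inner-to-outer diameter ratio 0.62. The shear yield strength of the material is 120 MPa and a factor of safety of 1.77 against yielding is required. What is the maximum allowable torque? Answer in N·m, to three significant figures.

τ_allow = 120/1.77 = 67.80 MPa.
For a hollow shaft T_allow = τ_allow·πd_o³(1−k⁴)/16 with 1−k⁴ = 0.8522, so πd_o³(1−k⁴)/16 = 822100 mm³.
T_allow = 67.80×822100 = 5.574×10^7 N·mm = 55740 N·m.

T_allow = 55700 N·m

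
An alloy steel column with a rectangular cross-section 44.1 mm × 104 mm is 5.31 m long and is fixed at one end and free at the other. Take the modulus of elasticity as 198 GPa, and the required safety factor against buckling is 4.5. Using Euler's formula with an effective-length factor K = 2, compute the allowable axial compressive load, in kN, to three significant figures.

Buckling occurs about the weak axis: I_min = h·b³/12 = 104×44.1³/12 = 743300 mm⁴ (b = 44.1 mm is the smaller dimension).
Effective length L_e = KL = 2×5.31 m = 10620 mm.
Euler critical load P_cr = π²EI/L_e² = π²×198000×743300/10620² = 12880 N.
P_allow = P_cr/n = 12880/4.5 = 2862 N.

P_allow = 2.86 kN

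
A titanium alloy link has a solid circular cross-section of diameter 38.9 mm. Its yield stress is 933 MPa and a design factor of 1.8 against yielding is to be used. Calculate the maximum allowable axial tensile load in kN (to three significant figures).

σ_allow = 933/1.8 = 518.3 MPa.
A = πd²/4 = π×38.9²/4 = 1188 mm².
F_allow = σ_allow × A = 518.3×1188 = 616000 N.

F_allow = 616 kN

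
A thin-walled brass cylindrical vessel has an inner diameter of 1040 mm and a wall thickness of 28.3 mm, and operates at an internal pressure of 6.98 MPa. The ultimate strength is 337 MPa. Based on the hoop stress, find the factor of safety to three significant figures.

n = 2.63

σ_h = pD/(2t) = 6.98×1040/(2×28.3) = 128.3 MPa.
n = 337/128.3 = 2.628.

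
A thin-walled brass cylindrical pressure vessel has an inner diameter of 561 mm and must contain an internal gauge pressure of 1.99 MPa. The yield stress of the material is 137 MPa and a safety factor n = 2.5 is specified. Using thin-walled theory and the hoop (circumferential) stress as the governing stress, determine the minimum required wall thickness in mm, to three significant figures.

t = 10.2 mm

σ_allow = 137/2.5 = 54.80 MPa.
Hoop stress σ_h = pD/(2t), so t = pD/(2σ_allow) = 1.99×561/(2×54.80) = 10.19 mm.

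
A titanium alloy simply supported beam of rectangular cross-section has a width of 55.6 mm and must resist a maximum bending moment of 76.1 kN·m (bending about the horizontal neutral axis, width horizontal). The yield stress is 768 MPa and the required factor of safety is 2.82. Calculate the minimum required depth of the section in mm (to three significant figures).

σ_allow = 768/2.82 = 272.3 MPa.
For a rectangular section σ = 6M/(bh²), so h² = 6M/(b σ_allow) = 6×7.6100×10^7/(55.6×272.3) = 30150 mm².
h = 173.6 mm.

h = 174 mm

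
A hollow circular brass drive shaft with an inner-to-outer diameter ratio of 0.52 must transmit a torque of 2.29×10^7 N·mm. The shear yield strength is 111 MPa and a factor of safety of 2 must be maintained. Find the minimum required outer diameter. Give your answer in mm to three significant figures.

d_o = 131 mm

τ_allow = 111/2 = 55.50 MPa.
For a hollow shaft τ = 16T/[πd_o³(1−k⁴)] with k = 0.52, so 1−k⁴ = 0.9269.
d_o³ = 16T/[π τ_allow (1−k⁴)] = 16×2.2900×10^7/(π×55.50×0.9269) = 2.267×10^6 mm³.
d_o = 131.4 mm.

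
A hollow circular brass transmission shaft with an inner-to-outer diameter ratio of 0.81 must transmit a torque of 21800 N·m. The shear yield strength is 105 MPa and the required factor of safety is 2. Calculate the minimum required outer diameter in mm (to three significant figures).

τ_allow = 105/2 = 52.50 MPa.
For a hollow shaft τ = 16T/[πd_o³(1−k⁴)] with k = 0.81, so 1−k⁴ = 0.5695.
d_o³ = 16T/[π τ_allow (1−k⁴)] = 16×2.1800×10^7/(π×52.50×0.5695) = 3.713×10^6 mm³.
d_o = 154.9 mm.

d_o = 155 mm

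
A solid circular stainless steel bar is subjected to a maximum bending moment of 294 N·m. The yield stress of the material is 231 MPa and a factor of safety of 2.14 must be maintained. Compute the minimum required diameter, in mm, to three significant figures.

σ_allow = 231/2.14 = 107.9 MPa.
For a solid circular section σ = 32M/(πd³), so d³ = 32M/(π σ_allow) = 32×294000/(π×107.9) = 27740 mm³.
d = 30.27 mm.

d = 30.3 mm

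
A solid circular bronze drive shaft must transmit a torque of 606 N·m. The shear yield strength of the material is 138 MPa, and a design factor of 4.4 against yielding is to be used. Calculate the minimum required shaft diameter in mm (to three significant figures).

Allowable shear stress τ_allow = 138/4.4 = 31.36 MPa.
For a solid shaft τ = 16T/(πd³), so d³ = 16T/(π τ_allow) = 16×606000/(π×31.36) = 98400 mm³.
d = (98400)^(1/3) = 46.17 mm.

d = 46.2 mm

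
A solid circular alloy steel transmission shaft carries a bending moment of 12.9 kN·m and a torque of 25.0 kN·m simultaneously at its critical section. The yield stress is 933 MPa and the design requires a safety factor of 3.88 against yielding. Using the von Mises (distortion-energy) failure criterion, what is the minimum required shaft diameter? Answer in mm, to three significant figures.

σ_allow = σ_y/n = 933/3.88 = 240.5 MPa.
For a solid shaft σ_b = 32M/(πd³) and τ = 16T/(πd³), so the von Mises stress is σ' = (16/πd³)·√(4M²+3T²).
√(4M²+3T²) = √(4×(1.290×10^7)² + 3×(2.500×10^7)²) = 5.040×10^7 N·mm.
d³ = 16×5.040×10^7/(π×240.5) = 1.068×10^6 mm³.
d = 102.2 mm.

d = 102 mm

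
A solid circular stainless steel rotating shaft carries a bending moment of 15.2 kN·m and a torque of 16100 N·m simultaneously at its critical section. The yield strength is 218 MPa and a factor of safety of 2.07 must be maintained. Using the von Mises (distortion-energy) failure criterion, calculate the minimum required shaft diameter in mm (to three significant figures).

d = 126 mm

σ_allow = σ_y/n = 218/2.07 = 105.3 MPa.
For a solid shaft σ_b = 32M/(πd³) and τ = 16T/(πd³), so the von Mises stress is σ' = (16/πd³)·√(4M²+3T²).
√(4M²+3T²) = √(4×(1.520×10^7)² + 3×(1.610×10^7)²) = 4.125×10^7 N·mm.
d³ = 16×4.125×10^7/(π×105.3) = 1.995×10^6 mm³.
d = 125.9 mm.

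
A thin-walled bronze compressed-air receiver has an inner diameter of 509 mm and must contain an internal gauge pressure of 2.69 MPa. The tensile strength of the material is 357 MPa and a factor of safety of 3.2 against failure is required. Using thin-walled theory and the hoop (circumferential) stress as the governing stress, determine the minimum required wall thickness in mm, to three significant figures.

t = 6.14 mm

σ_allow = 357/3.2 = 111.6 MPa.
Hoop stress σ_h = pD/(2t), so t = pD/(2σ_allow) = 2.69×509/(2×111.6) = 6.137 mm.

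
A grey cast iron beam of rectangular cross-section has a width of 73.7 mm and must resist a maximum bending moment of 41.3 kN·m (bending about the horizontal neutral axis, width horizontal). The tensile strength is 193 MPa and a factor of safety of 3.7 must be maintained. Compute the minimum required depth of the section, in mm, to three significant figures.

h = 254 mm

σ_allow = 193/3.7 = 52.16 MPa.
For a rectangular section σ = 6M/(bh²), so h² = 6M/(b σ_allow) = 6×4.1300×10^7/(73.7×52.16) = 64460 mm².
h = 253.9 mm.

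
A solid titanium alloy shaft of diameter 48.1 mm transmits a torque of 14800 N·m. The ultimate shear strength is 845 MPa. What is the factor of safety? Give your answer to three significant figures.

n = 1.25

τ = 16T/(πd³) = 16×1.4800×10^7/(π×48.1³) = 677.3 MPa.
n = τ_limit/τ = 845/677.3 = 1.248.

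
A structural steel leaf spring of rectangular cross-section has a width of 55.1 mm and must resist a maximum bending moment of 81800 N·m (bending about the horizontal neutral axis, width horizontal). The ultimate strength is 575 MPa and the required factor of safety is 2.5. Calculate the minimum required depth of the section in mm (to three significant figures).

h = 197 mm

σ_allow = 575/2.5 = 230.0 MPa.
For a rectangular section σ = 6M/(bh²), so h² = 6M/(b σ_allow) = 6×8.1800×10^7/(55.1×230.0) = 38730 mm².
h = 196.8 mm.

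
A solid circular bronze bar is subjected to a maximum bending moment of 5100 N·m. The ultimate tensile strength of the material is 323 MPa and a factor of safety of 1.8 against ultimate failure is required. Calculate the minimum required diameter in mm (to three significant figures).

d = 66.2 mm

σ_allow = 323/1.8 = 179.4 MPa.
For a solid circular section σ = 32M/(πd³), so d³ = 32M/(π σ_allow) = 32×5100000/(π×179.4) = 289500 mm³.
d = 66.15 mm.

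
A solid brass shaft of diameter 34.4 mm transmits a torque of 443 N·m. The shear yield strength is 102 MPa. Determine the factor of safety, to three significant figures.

τ = 16T/(πd³) = 16×443000/(π×34.4³) = 55.42 MPa.
n = τ_limit/τ = 102/55.42 = 1.840.

n = 1.84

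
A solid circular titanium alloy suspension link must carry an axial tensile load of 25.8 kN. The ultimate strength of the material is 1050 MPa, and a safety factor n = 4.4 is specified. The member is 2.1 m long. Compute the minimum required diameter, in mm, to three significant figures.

d = 11.7 mm

Allowable stress σ_allow = 1050/4.4 = 238.6 MPa.
Required area A = F/σ_allow = 25800/238.6 = 108.1 mm².
A = πd²/4 → d = √(4A/π) = 11.73 mm.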